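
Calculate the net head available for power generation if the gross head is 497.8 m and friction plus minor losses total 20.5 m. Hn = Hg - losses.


Hn = 497.8 - 20.5 = 477.3000 m


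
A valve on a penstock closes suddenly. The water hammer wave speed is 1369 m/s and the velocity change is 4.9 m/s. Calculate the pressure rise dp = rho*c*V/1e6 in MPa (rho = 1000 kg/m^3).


dp = 1000 * 1369 * 4.9 / 1e6 = 6.7081 MPa


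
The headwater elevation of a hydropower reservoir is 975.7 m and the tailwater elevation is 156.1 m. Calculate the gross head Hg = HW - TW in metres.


Hg = 975.7 - 156.1 = 819.6000 m


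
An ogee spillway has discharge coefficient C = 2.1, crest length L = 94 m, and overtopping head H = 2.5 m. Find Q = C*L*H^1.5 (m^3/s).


Q = 2.1 * 94 * 2.5^1.5 = 780.2920 m^3/s


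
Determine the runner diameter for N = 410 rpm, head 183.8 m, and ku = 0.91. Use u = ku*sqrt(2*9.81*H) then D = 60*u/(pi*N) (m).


u = 0.91 * sqrt(2*9.81*183.8) = 54.6467 m/s
D = 60 * 54.6467 / (pi * 410) = 2.5455 m


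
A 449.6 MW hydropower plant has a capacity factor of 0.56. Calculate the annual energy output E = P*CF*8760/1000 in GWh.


E = 449.6 * 0.56 * 8760 / 1000 = 2205.5578 GWh


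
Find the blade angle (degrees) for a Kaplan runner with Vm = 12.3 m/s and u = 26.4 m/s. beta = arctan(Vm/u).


beta = arctan(12.3 / 26.4) = 24.9812 degrees


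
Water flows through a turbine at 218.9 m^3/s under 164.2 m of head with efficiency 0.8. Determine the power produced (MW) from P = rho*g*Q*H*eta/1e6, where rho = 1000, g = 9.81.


P = 1000 * 9.81 * 218.9 * 164.2 * 0.8 / 1e6 = 282.0836 MW


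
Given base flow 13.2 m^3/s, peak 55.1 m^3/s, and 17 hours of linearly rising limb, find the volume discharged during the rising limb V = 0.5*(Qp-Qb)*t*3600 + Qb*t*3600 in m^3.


V = 0.5*(55.1 - 13.2)*17*3600 + 13.2*17*3600 = 2.0900e+06 m^3


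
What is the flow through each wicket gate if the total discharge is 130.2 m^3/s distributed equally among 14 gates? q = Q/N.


q = 130.2 / 14 = 9.3000 m^3/s


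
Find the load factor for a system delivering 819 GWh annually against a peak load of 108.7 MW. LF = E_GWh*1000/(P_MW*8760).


LF = 819 * 1000 / (108.7 * 8760) = 0.8601


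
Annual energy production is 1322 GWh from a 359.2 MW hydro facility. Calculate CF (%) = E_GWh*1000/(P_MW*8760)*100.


CF = 1322 * 1000 / (359.2 * 8760) * 100 = 42.0137 %


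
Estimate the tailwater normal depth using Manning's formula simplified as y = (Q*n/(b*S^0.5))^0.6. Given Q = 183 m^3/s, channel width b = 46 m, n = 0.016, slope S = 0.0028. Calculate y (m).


y = (183 * 0.016 / (46 * 0.0028^0.5))^0.6 = 1.1172 m


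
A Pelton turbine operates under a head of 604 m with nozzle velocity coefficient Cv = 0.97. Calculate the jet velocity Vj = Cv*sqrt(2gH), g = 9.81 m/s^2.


Vj = 0.97 * sqrt(2*9.81*604) = 105.5941 m/s


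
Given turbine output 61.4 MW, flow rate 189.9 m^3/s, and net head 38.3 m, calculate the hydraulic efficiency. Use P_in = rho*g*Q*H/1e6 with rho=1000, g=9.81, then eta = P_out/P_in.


P_in = 1000 * 9.81 * 189.9 * 38.3 / 1e6 = 71.3498 MW
eta = 61.4 / 71.3498 = 0.8605


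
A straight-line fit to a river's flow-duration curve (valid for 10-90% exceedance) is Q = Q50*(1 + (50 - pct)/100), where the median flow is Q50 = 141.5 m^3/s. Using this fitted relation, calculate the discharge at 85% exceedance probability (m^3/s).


Q = 141.5 * (1 + (50 - 85)/100) = 91.9750 m^3/s


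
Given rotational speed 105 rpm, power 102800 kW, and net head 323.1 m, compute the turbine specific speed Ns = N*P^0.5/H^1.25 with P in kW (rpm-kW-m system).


Ns = 105 * 102800^0.5 / 323.1^1.25 = 24.5762


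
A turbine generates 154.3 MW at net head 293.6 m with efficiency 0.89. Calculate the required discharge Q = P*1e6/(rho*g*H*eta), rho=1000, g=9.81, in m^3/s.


Q = 154.3 * 1e6 / (1000 * 9.81 * 293.6 * 0.89) = 60.1937 m^3/s


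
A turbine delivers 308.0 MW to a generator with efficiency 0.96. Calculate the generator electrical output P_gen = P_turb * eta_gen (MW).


P_gen = 308.0 * 0.96 = 295.6800 MW


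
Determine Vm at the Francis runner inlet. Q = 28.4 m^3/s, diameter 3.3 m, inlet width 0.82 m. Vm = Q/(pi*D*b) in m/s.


Vm = 28.4 / (pi * 3.3 * 0.82) = 3.3407 m/s


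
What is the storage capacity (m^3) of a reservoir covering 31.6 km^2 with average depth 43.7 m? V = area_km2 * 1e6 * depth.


V = 31.6 * 1e6 * 43.7 = 1.3809e+09 m^3


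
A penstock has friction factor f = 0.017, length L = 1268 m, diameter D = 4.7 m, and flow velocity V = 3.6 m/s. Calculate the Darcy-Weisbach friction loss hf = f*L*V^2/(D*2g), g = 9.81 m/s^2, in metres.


hf = 0.017 * 1268 * 3.6^2 / (4.7 * 2 * 9.81) = 3.0295 m


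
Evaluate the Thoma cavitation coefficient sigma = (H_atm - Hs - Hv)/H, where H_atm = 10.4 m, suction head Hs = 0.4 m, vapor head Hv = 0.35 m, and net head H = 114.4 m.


sigma = (10.4 - 0.4 - 0.35) / 114.4 = 0.0844


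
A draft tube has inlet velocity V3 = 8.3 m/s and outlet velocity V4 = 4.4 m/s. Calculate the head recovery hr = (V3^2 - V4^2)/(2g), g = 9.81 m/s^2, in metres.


hr = (8.3^2 - 4.4^2) / (2*9.81) = 2.5245 m


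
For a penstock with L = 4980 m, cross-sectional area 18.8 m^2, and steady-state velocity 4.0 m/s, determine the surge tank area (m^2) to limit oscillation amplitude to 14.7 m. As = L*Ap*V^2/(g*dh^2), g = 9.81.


As = 4980 * 18.8 * 4.0^2 / (9.81 * 14.7^2) = 706.6486 m^2


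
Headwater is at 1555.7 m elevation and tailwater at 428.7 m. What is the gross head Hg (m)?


Hg = 1555.7 - 428.7 = 1127.0000 m


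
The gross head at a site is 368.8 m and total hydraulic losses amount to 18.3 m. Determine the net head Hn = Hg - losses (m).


Hn = 368.8 - 18.3 = 350.5000 m


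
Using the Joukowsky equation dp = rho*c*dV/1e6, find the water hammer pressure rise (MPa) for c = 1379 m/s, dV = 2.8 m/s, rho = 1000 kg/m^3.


dp = 1000 * 1379 * 2.8 / 1e6 = 3.8612 MPa


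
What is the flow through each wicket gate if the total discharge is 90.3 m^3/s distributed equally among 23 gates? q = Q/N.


q = 90.3 / 23 = 3.9261 m^3/s


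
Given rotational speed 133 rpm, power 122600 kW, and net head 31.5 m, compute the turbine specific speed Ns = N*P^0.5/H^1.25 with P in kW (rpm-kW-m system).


Ns = 133 * 122600^0.5 / 31.5^1.25 = 624.0346


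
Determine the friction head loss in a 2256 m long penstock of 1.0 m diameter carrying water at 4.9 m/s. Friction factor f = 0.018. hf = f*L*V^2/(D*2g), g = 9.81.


hf = 0.018 * 2256 * 4.9^2 / (1.0 * 2 * 9.81) = 49.6941 m


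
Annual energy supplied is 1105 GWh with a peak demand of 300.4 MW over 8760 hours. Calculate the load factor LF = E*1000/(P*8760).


LF = 1105 * 1000 / (300.4 * 8760) = 0.4199


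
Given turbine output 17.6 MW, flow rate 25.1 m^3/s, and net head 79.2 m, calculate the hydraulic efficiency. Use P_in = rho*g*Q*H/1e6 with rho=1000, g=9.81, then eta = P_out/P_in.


P_in = 1000 * 9.81 * 25.1 * 79.2 / 1e6 = 19.5015 MW
eta = 17.6 / 19.5015 = 0.9025


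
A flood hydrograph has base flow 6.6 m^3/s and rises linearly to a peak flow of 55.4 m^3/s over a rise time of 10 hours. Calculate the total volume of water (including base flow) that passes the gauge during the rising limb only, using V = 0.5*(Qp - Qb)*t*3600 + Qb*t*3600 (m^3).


V = 0.5*(55.4 - 6.6)*10*3600 + 6.6*10*3600 = 1.1160e+06 m^3


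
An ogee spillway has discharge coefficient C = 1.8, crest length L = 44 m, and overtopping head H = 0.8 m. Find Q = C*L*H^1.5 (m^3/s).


Q = 1.8 * 44 * 0.8^1.5 = 56.6709 m^3/s


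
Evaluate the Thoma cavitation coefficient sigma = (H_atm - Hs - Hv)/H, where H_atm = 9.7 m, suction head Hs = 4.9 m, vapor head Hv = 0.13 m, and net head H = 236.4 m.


sigma = (9.7 - 4.9 - 0.13) / 236.4 = 0.0198


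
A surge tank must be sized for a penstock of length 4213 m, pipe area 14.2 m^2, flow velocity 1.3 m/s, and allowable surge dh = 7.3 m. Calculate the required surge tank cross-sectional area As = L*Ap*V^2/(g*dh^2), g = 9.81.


As = 4213 * 14.2 * 1.3^2 / (9.81 * 7.3^2) = 193.3979 m^2


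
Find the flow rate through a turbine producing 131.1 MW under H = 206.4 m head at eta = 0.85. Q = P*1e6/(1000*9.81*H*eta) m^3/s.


Q = 131.1 * 1e6 / (1000 * 9.81 * 206.4 * 0.85) = 76.1737 m^3/s


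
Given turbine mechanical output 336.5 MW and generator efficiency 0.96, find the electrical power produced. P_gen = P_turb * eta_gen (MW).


P_gen = 336.5 * 0.96 = 323.0400 MW


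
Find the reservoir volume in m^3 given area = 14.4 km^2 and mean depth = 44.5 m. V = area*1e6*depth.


V = 14.4 * 1e6 * 44.5 = 6.4080e+08 m^3


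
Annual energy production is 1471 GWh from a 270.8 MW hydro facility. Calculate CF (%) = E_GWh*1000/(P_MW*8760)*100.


CF = 1471 * 1000 / (270.8 * 8760) * 100 = 62.0097 %


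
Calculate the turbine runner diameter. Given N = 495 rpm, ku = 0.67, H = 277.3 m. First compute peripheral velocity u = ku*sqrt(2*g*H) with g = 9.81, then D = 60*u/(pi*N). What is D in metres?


u = 0.67 * sqrt(2*9.81*277.3) = 49.4196 m/s
D = 60 * 49.4196 / (pi * 495) = 1.9068 m


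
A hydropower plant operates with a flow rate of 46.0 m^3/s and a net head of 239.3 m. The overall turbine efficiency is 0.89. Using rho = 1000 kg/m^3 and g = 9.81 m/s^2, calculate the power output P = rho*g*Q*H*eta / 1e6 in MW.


P = 1000 * 9.81 * 46.0 * 239.3 * 0.89 / 1e6 = 96.1080 MW


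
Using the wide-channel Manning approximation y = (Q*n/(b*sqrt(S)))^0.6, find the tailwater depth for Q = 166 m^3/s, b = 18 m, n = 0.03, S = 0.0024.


y = (166 * 0.03 / (18 * 0.0024^0.5))^0.6 = 2.8256 m


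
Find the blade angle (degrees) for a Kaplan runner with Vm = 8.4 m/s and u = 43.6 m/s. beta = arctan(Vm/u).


beta = arctan(8.4 / 43.6) = 10.9050 degrees


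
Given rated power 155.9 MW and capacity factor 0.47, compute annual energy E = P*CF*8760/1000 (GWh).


E = 155.9 * 0.47 * 8760 / 1000 = 641.8715 GWh


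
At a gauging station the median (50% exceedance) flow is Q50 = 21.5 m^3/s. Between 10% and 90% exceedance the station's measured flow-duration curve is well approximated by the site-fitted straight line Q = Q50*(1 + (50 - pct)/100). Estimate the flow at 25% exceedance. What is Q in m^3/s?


Q = 21.5 * (1 + (50 - 25)/100) = 26.8750 m^3/s


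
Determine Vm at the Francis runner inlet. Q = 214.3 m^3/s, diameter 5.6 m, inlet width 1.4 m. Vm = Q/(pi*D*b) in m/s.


Vm = 214.3 / (pi * 5.6 * 1.4) = 8.7007 m/s


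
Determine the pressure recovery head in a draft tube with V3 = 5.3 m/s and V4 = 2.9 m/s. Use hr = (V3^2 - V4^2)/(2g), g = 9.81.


hr = (5.3^2 - 2.9^2) / (2*9.81) = 1.0031 m


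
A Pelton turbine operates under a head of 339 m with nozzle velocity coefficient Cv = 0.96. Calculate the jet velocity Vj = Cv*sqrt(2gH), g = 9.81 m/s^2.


Vj = 0.96 * sqrt(2*9.81*339) = 78.2926 m/s


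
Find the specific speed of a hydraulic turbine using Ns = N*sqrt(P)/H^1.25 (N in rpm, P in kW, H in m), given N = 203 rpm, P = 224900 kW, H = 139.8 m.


Ns = 203 * 224900^0.5 / 139.8^1.25 = 200.2658


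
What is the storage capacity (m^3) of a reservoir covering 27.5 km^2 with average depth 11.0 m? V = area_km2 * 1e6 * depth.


V = 27.5 * 1e6 * 11.0 = 3.0250e+08 m^3


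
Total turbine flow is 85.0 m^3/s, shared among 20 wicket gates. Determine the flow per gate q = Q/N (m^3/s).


q = 85.0 / 20 = 4.2500 m^3/s


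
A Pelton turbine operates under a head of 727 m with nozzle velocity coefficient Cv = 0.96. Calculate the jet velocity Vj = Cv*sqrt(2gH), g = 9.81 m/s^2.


Vj = 0.96 * sqrt(2*9.81*727) = 114.6537 m/s


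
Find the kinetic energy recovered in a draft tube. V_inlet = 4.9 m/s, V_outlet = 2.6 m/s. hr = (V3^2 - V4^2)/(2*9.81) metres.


hr = (4.9^2 - 2.6^2) / (2*9.81) = 0.8792 m


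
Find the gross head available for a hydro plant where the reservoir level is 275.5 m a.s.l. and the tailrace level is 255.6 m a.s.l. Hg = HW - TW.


Hg = 275.5 - 255.6 = 19.9000 m


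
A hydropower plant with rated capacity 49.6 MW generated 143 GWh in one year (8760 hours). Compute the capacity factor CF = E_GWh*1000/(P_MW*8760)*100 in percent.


CF = 143 * 1000 / (49.6 * 8760) * 100 = 32.9117 %


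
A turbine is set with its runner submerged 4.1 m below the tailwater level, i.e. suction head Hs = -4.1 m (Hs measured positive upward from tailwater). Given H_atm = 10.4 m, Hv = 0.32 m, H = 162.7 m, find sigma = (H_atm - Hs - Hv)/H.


sigma = (10.4 - (-4.1) - 0.32) / 162.7 = 0.0872


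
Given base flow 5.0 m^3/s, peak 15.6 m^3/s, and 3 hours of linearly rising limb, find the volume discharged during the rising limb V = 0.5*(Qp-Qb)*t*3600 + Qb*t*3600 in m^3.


V = 0.5*(15.6 - 5.0)*3*3600 + 5.0*3*3600 = 111240.0000 m^3


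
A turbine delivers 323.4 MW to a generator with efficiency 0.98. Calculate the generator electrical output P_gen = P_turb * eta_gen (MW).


P_gen = 323.4 * 0.98 = 316.9320 MW


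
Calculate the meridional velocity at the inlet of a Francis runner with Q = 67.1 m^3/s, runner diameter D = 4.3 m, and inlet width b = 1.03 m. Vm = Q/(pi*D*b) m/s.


Vm = 67.1 / (pi * 4.3 * 1.03) = 4.8224 m/s


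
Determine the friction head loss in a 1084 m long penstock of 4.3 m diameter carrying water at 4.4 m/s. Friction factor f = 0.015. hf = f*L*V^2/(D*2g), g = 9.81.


hf = 0.015 * 1084 * 4.4^2 / (4.3 * 2 * 9.81) = 3.7313 m


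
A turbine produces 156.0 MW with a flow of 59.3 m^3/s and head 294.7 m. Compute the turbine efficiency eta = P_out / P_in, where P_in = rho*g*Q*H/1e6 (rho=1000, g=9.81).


P_in = 1000 * 9.81 * 59.3 * 294.7 / 1e6 = 171.4367 MW
eta = 156.0 / 171.4367 = 0.9100


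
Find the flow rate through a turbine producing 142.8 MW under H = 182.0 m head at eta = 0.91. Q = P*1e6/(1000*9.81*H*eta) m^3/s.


Q = 142.8 * 1e6 / (1000 * 9.81 * 182.0 * 0.91) = 87.8914 m^3/s


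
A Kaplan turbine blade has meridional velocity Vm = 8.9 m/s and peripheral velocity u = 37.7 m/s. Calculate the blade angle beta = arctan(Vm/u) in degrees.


beta = arctan(8.9 / 37.7) = 13.2829 degrees


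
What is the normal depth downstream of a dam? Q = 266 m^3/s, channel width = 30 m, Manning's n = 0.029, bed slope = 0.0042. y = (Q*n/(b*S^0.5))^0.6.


y = (266 * 0.029 / (30 * 0.0042^0.5))^0.6 = 2.2862 m


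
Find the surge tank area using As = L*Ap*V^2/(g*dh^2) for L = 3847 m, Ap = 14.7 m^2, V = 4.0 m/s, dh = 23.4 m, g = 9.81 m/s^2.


As = 3847 * 14.7 * 4.0^2 / (9.81 * 23.4^2) = 168.4453 m^2


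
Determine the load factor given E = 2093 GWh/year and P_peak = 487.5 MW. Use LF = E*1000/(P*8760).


LF = 2093 * 1000 / (487.5 * 8760) = 0.4901


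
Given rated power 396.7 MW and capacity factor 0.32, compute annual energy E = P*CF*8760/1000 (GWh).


E = 396.7 * 0.32 * 8760 / 1000 = 1112.0294 GWh


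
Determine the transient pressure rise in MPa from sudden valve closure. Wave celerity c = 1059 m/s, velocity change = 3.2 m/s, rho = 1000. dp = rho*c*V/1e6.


dp = 1000 * 1059 * 3.2 / 1e6 = 3.3888 MPa


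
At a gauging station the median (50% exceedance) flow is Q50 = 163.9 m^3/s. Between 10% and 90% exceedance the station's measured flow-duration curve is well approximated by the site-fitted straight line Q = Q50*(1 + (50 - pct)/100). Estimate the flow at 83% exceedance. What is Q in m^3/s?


Q = 163.9 * (1 + (50 - 83)/100) = 109.8130 m^3/s


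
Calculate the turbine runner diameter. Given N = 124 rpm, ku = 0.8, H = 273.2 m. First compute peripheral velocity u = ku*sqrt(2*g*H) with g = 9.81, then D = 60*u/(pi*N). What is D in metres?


u = 0.8 * sqrt(2*9.81*273.2) = 58.5706 m/s
D = 60 * 58.5706 / (pi * 124) = 9.0211 m


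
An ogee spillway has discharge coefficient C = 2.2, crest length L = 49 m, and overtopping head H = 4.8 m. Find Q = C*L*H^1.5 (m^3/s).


Q = 2.2 * 49 * 4.8^1.5 = 1133.6542 m^3/s


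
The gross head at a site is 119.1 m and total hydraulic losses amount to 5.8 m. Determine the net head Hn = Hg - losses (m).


Hn = 119.1 - 5.8 = 113.3000 m


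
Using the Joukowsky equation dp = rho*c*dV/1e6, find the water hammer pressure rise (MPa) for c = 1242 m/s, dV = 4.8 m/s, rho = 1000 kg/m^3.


dp = 1000 * 1242 * 4.8 / 1e6 = 5.9616 MPa


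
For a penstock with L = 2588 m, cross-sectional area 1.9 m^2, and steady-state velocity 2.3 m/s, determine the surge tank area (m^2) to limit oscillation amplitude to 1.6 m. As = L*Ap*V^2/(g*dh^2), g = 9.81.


As = 2588 * 1.9 * 2.3^2 / (9.81 * 1.6^2) = 1035.7730 m^2


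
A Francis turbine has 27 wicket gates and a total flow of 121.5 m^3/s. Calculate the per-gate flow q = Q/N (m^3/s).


q = 121.5 / 27 = 4.5000 m^3/s


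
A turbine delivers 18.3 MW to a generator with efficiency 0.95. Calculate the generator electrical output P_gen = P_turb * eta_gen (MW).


P_gen = 18.3 * 0.95 = 17.3850 MW


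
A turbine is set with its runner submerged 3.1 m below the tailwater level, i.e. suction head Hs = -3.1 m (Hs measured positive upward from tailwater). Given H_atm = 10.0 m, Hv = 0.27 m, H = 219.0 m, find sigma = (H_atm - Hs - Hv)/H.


sigma = (10.0 - (-3.1) - 0.27) / 219.0 = 0.0586


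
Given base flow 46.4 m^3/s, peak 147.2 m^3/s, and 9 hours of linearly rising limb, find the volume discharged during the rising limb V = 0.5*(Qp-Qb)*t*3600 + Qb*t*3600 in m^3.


V = 0.5*(147.2 - 46.4)*9*3600 + 46.4*9*3600 = 3.1363e+06 m^3


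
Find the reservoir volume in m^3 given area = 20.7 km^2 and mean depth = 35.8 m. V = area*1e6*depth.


V = 20.7 * 1e6 * 35.8 = 7.4106e+08 m^3


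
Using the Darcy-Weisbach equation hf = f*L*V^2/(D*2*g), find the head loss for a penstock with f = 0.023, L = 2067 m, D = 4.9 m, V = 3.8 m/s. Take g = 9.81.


hf = 0.023 * 2067 * 3.8^2 / (4.9 * 2 * 9.81) = 7.1407 m


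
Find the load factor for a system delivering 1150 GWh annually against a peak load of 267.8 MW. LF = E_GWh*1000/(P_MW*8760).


LF = 1150 * 1000 / (267.8 * 8760) = 0.4902


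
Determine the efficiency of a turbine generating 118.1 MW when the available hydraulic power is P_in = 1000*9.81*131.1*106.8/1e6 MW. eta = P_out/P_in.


P_in = 1000 * 9.81 * 131.1 * 106.8 / 1e6 = 137.3545 MW
eta = 118.1 / 137.3545 = 0.8598


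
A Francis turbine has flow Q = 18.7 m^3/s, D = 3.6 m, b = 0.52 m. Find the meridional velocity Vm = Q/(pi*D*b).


Vm = 18.7 / (pi * 3.6 * 0.52) = 3.1797 m/s


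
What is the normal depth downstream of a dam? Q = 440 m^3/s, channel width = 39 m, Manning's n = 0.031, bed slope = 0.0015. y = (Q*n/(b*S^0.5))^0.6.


y = (440 * 0.031 / (39 * 0.0015^0.5))^0.6 = 3.7447 m


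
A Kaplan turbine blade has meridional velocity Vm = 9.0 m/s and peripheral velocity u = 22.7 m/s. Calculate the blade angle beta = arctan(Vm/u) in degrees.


beta = arctan(9.0 / 22.7) = 21.6271 degrees


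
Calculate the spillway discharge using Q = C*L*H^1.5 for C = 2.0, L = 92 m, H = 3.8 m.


Q = 2.0 * 92 * 3.8^1.5 = 1362.9917 m^3/s


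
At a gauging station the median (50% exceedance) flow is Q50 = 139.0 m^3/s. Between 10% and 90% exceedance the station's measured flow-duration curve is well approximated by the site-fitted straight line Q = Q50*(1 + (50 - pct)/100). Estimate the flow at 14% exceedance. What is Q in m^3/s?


Q = 139.0 * (1 + (50 - 14)/100) = 189.0400 m^3/s


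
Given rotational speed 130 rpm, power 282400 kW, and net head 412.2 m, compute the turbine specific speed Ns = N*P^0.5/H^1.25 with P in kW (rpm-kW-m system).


Ns = 130 * 282400^0.5 / 412.2^1.25 = 37.1955


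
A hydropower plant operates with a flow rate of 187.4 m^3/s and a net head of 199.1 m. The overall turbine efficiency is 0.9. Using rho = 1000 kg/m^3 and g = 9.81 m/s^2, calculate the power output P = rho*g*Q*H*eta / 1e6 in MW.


P = 1000 * 9.81 * 187.4 * 199.1 * 0.9 / 1e6 = 329.4218 MW


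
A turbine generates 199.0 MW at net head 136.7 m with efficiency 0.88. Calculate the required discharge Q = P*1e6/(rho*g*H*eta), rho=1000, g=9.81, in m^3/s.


Q = 199.0 * 1e6 / (1000 * 9.81 * 136.7 * 0.88) = 168.6292 m^3/s


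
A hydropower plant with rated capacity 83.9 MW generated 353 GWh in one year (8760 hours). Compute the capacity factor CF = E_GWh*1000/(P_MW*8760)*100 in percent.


CF = 353 * 1000 / (83.9 * 8760) * 100 = 48.0296 %


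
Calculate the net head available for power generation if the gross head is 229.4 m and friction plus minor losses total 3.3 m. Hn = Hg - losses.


Hn = 229.4 - 3.3 = 226.1000 m


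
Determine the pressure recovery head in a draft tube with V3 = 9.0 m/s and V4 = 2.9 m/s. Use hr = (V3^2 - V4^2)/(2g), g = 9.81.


hr = (9.0^2 - 2.9^2) / (2*9.81) = 3.6998 m


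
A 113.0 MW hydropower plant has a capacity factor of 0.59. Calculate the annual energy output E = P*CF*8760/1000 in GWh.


E = 113.0 * 0.59 * 8760 / 1000 = 584.0292 GWh


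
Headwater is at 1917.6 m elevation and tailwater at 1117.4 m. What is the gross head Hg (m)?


Hg = 1917.6 - 1117.4 = 800.2000 m


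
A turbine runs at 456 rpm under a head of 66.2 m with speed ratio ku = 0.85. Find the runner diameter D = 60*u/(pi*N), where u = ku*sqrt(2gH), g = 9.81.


u = 0.85 * sqrt(2*9.81*66.2) = 30.6336 m/s
D = 60 * 30.6336 / (pi * 456) = 1.2830 m


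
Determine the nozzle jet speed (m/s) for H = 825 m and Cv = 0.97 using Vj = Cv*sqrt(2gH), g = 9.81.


Vj = 0.97 * sqrt(2*9.81*825) = 123.4094 m/s


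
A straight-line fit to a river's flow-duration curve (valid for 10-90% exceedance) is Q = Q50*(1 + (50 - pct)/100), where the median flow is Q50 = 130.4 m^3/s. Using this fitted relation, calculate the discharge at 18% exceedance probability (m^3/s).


Q = 130.4 * (1 + (50 - 18)/100) = 172.1280 m^3/s


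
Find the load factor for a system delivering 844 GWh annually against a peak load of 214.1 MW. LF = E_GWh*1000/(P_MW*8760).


LF = 844 * 1000 / (214.1 * 8760) = 0.4500


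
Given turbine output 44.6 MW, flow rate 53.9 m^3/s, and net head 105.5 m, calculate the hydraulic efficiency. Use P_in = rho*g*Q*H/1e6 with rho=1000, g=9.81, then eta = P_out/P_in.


P_in = 1000 * 9.81 * 53.9 * 105.5 / 1e6 = 55.7841 MW
eta = 44.6 / 55.7841 = 0.7995


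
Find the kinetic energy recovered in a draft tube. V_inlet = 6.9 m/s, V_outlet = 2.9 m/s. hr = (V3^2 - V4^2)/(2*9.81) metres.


hr = (6.9^2 - 2.9^2) / (2*9.81) = 1.9980 m


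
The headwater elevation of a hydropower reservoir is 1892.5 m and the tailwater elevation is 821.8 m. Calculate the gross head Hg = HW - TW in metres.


Hg = 1892.5 - 821.8 = 1070.7000 m


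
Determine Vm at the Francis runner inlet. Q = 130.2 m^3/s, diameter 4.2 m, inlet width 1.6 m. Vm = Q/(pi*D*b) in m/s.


Vm = 130.2 / (pi * 4.2 * 1.6) = 6.1673 m/s


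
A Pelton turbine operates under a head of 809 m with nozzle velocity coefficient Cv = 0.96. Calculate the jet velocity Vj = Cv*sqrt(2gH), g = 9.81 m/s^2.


Vj = 0.96 * sqrt(2*9.81*809) = 120.9470 m/s


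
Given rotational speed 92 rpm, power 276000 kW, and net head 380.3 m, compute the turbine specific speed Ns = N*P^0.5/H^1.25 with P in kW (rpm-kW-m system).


Ns = 92 * 276000^0.5 / 380.3^1.25 = 28.7796


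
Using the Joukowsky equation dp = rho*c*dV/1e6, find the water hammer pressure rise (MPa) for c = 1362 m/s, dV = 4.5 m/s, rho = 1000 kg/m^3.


dp = 1000 * 1362 * 4.5 / 1e6 = 6.1290 MPa


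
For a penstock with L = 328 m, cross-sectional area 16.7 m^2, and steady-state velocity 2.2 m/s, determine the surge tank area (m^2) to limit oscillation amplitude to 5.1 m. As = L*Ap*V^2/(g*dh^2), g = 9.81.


As = 328 * 16.7 * 2.2^2 / (9.81 * 5.1^2) = 103.9026 m^2


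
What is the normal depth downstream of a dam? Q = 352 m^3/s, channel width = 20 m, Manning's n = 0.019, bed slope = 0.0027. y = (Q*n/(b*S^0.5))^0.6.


y = (352 * 0.019 / (20 * 0.0027^0.5))^0.6 = 3.0560 m


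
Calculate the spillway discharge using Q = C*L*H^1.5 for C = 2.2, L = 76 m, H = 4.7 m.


Q = 2.2 * 76 * 4.7^1.5 = 1703.6605 m^3/s


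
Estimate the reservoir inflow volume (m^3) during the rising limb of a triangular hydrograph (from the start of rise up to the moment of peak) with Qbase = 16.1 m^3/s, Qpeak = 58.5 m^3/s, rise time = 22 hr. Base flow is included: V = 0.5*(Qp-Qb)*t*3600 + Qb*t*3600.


V = 0.5*(58.5 - 16.1)*22*3600 + 16.1*22*3600 = 2.9542e+06 m^3


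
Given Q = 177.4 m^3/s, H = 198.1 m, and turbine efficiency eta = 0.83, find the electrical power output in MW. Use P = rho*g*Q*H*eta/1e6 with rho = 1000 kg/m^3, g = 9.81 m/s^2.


P = 1000 * 9.81 * 177.4 * 198.1 * 0.83 / 1e6 = 286.1444 MW


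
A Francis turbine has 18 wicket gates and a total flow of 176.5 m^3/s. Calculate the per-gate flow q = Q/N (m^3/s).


q = 176.5 / 18 = 9.8056 m^3/s


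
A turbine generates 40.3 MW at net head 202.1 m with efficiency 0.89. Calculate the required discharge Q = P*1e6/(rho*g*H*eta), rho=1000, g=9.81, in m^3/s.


Q = 40.3 * 1e6 / (1000 * 9.81 * 202.1 * 0.89) = 22.8391 m^3/s


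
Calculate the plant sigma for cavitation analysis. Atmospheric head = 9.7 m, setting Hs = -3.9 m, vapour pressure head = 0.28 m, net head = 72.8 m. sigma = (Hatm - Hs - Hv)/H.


sigma = (9.7 - (-3.9) - 0.28) / 72.8 = 0.1830


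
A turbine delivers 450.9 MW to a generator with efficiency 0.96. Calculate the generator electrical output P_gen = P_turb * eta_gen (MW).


P_gen = 450.9 * 0.96 = 432.8640 MW


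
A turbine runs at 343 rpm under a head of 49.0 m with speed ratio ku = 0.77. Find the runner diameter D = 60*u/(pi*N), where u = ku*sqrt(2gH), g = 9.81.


u = 0.77 * sqrt(2*9.81*49.0) = 23.8747 m/s
D = 60 * 23.8747 / (pi * 343) = 1.3294 m


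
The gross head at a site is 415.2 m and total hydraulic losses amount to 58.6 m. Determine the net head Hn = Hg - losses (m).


Hn = 415.2 - 58.6 = 356.6000 m


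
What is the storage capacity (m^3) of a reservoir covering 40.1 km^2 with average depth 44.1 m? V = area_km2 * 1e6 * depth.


V = 40.1 * 1e6 * 44.1 = 1.7684e+09 m^3


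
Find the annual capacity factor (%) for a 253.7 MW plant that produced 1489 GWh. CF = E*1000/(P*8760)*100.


CF = 1489 * 1000 / (253.7 * 8760) * 100 = 66.9993 %


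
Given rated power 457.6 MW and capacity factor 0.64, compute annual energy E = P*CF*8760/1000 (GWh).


E = 457.6 * 0.64 * 8760 / 1000 = 2565.4886 GWh


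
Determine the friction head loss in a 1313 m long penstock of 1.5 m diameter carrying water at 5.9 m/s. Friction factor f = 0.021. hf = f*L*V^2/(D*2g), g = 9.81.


hf = 0.021 * 1313 * 5.9^2 / (1.5 * 2 * 9.81) = 32.6135 m


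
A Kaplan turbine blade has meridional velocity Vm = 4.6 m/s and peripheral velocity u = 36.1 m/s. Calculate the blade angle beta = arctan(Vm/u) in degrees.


beta = arctan(4.6 / 36.1) = 7.2617 degrees


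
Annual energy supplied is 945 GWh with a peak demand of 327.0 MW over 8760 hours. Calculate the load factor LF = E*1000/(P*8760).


LF = 945 * 1000 / (327.0 * 8760) = 0.3299


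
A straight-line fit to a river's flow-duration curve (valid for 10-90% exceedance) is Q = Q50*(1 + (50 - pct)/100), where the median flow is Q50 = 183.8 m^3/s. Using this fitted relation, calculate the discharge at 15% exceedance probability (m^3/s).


Q = 183.8 * (1 + (50 - 15)/100) = 248.1300 m^3/s


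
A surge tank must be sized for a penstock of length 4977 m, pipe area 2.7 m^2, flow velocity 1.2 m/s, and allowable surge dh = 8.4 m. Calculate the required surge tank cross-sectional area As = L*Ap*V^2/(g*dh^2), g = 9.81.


As = 4977 * 2.7 * 1.2^2 / (9.81 * 8.4^2) = 27.9554 m^2


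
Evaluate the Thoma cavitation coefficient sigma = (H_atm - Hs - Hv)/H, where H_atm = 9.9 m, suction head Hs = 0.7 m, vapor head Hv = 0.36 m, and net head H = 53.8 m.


sigma = (9.9 - 0.7 - 0.36) / 53.8 = 0.1643


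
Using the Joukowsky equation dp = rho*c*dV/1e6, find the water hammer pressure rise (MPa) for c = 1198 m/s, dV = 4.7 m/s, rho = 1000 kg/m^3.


dp = 1000 * 1198 * 4.7 / 1e6 = 5.6306 MPa


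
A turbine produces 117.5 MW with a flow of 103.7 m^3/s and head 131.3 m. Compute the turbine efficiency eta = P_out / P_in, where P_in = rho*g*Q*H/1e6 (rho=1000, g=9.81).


P_in = 1000 * 9.81 * 103.7 * 131.3 / 1e6 = 133.5711 MW
eta = 117.5 / 133.5711 = 0.8797


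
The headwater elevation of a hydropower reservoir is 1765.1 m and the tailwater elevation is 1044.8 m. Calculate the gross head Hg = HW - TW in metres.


Hg = 1765.1 - 1044.8 = 720.3000 m


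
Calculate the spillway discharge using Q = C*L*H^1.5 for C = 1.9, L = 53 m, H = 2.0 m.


Q = 1.9 * 53 * 2.0^1.5 = 284.8226 m^3/s


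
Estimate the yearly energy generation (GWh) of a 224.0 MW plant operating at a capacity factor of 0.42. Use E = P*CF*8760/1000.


E = 224.0 * 0.42 * 8760 / 1000 = 824.1408 GWh


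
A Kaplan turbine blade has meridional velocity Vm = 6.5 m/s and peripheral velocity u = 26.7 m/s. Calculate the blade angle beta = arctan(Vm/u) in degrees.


beta = arctan(6.5 / 26.7) = 13.6823 degrees


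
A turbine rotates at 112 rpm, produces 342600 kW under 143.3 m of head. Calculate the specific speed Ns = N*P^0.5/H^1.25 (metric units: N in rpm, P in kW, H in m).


Ns = 112 * 342600^0.5 / 143.3^1.25 = 132.2221


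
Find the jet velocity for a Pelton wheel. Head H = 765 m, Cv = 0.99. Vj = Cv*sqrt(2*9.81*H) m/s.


Vj = 0.99 * sqrt(2*9.81*765) = 121.2873 m/s


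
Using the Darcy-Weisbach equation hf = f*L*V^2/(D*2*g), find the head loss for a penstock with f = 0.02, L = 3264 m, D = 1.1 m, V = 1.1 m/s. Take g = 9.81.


hf = 0.02 * 3264 * 1.1^2 / (1.1 * 2 * 9.81) = 3.6599 m


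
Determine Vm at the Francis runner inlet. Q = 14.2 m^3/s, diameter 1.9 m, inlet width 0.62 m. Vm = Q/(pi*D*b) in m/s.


Vm = 14.2 / (pi * 1.9 * 0.62) = 3.8370 m/s


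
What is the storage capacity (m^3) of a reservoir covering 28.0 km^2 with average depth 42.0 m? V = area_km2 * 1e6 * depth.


V = 28.0 * 1e6 * 42.0 = 1.1760e+09 m^3


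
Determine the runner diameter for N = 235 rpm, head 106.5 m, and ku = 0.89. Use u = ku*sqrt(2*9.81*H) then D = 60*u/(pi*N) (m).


u = 0.89 * sqrt(2*9.81*106.5) = 40.6831 m/s
D = 60 * 40.6831 / (pi * 235) = 3.3063 m


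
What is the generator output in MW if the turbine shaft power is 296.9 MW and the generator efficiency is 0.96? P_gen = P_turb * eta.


P_gen = 296.9 * 0.96 = 285.0240 MW


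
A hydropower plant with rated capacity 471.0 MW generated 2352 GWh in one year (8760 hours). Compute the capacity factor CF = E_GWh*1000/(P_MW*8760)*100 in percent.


CF = 2352 * 1000 / (471.0 * 8760) * 100 = 57.0049 %


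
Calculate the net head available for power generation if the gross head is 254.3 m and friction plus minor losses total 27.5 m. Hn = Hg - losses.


Hn = 254.3 - 27.5 = 226.8000 m


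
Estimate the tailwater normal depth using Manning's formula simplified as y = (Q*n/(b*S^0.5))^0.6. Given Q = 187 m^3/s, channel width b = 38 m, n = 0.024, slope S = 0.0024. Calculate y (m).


y = (187 * 0.024 / (38 * 0.0024^0.5))^0.6 = 1.6955 m


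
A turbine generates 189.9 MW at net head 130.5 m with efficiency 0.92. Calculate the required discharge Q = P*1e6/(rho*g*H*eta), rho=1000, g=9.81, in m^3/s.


Q = 189.9 * 1e6 / (1000 * 9.81 * 130.5 * 0.92) = 161.2344 m^3/s


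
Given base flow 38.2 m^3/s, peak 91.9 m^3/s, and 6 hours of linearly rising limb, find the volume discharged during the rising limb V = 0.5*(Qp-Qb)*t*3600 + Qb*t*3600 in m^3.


V = 0.5*(91.9 - 38.2)*6*3600 + 38.2*6*3600 = 1.4051e+06 m^3


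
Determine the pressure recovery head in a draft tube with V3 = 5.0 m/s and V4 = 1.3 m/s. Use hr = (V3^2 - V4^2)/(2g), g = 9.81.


hr = (5.0^2 - 1.3^2) / (2*9.81) = 1.1881 m


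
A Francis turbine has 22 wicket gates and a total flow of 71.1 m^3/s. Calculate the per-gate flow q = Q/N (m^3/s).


q = 71.1 / 22 = 3.2318 m^3/s


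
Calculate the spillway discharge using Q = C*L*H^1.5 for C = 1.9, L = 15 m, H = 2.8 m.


Q = 1.9 * 15 * 2.8^1.5 = 133.5309 m^3/s


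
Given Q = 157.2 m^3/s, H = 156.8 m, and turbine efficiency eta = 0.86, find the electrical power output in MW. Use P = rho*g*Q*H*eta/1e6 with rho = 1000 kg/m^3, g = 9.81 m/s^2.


P = 1000 * 9.81 * 157.2 * 156.8 * 0.86 / 1e6 = 207.9534 MW


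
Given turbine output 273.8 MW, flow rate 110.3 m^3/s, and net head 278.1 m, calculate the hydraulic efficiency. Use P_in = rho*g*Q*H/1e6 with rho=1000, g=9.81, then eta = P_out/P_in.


P_in = 1000 * 9.81 * 110.3 * 278.1 / 1e6 = 300.9162 MW
eta = 273.8 / 300.9162 = 0.9099


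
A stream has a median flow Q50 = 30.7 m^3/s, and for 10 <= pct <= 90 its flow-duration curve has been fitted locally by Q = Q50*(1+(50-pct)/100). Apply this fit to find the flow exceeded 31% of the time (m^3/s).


Q = 30.7 * (1 + (50 - 31)/100) = 36.5330 m^3/s


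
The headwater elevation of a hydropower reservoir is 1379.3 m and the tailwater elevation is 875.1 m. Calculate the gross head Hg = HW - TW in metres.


Hg = 1379.3 - 875.1 = 504.2000 m


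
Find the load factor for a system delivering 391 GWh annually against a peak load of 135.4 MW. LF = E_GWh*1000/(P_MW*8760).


LF = 391 * 1000 / (135.4 * 8760) = 0.3297


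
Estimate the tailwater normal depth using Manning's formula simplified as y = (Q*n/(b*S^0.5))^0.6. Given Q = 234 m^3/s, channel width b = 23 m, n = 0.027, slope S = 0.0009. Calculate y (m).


y = (234 * 0.027 / (23 * 0.0009^0.5))^0.6 = 3.7761 m


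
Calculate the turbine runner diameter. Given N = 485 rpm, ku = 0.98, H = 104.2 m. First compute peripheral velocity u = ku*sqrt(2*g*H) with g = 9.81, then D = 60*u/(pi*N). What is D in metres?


u = 0.98 * sqrt(2*9.81*104.2) = 44.3108 m/s
D = 60 * 44.3108 / (pi * 485) = 1.7449 m


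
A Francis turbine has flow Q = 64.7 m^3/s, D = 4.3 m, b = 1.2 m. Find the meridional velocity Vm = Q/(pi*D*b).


Vm = 64.7 / (pi * 4.3 * 1.2) = 3.9912 m/s


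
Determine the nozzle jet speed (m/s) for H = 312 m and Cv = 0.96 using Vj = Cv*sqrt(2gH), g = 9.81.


Vj = 0.96 * sqrt(2*9.81*312) = 75.1100 m/s


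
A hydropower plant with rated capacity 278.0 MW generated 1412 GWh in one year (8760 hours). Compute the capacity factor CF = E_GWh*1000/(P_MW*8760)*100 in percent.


CF = 1412 * 1000 / (278.0 * 8760) * 100 = 57.9810 %


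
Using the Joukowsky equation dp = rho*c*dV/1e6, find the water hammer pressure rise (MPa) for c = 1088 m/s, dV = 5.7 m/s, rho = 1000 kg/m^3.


dp = 1000 * 1088 * 5.7 / 1e6 = 6.2016 MPa


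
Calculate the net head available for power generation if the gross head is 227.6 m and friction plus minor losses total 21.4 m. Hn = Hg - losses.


Hn = 227.6 - 21.4 = 206.2000 m


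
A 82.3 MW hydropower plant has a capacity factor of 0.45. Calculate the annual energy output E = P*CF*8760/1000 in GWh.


E = 82.3 * 0.45 * 8760 / 1000 = 324.4266 GWh


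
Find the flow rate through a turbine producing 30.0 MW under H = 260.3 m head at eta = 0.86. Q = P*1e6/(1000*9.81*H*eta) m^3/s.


Q = 30.0 * 1e6 / (1000 * 9.81 * 260.3 * 0.86) = 13.6609 m^3/s


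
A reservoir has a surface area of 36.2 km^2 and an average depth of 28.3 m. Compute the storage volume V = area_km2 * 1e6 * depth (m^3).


V = 36.2 * 1e6 * 28.3 = 1.0245e+09 m^3


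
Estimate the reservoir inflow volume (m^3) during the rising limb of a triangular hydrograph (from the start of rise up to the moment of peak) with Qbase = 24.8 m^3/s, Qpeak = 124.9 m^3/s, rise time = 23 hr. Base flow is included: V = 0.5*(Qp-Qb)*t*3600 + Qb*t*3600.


V = 0.5*(124.9 - 24.8)*23*3600 + 24.8*23*3600 = 6.1976e+06 m^3


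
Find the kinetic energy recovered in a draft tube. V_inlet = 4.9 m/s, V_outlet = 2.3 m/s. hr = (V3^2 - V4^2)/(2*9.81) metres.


hr = (4.9^2 - 2.3^2) / (2*9.81) = 0.9541 m


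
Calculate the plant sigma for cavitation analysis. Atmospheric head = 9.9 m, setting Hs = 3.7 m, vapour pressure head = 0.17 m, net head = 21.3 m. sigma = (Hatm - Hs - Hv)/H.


sigma = (9.9 - 3.7 - 0.17) / 21.3 = 0.2831


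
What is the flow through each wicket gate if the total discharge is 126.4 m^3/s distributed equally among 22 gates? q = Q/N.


q = 126.4 / 22 = 5.7455 m^3/s


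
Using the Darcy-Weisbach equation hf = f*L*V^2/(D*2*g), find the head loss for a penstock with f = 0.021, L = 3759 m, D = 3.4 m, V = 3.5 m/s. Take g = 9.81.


hf = 0.021 * 3759 * 3.5^2 / (3.4 * 2 * 9.81) = 14.4961 m


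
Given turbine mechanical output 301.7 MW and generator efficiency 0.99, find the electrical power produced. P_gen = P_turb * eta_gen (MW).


P_gen = 301.7 * 0.99 = 298.6830 MW


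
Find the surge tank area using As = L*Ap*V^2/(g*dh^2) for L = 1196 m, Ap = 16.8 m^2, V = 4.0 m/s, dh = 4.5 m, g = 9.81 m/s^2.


As = 1196 * 16.8 * 4.0^2 / (9.81 * 4.5^2) = 1618.3275 m^2


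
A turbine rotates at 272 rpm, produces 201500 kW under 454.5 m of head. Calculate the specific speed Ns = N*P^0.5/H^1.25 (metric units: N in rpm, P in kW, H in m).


Ns = 272 * 201500^0.5 / 454.5^1.25 = 58.1821


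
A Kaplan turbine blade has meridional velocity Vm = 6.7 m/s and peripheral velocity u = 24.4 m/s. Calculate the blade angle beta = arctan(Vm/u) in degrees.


beta = arctan(6.7 / 24.4) = 15.3544 degrees


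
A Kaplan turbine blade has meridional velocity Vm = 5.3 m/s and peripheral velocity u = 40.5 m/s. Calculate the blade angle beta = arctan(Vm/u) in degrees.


beta = arctan(5.3 / 40.5) = 7.4556 degrees


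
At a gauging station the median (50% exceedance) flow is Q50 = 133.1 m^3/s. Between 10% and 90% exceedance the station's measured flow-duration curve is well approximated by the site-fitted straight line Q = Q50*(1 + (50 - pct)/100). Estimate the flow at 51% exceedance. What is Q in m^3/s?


Q = 133.1 * (1 + (50 - 51)/100) = 131.7690 m^3/s


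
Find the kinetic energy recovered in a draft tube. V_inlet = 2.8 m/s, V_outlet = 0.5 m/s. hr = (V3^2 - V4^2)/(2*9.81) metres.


hr = (2.8^2 - 0.5^2) / (2*9.81) = 0.3869 m


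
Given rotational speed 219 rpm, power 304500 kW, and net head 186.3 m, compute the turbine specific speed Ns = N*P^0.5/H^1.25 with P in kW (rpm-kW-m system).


Ns = 219 * 304500^0.5 / 186.3^1.25 = 175.5786


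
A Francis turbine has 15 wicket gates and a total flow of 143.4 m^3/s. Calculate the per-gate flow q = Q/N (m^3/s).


q = 143.4 / 15 = 9.5600 m^3/s


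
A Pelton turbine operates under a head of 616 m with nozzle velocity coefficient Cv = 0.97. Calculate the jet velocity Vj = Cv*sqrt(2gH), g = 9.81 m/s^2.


Vj = 0.97 * sqrt(2*9.81*616) = 106.6379 m/s


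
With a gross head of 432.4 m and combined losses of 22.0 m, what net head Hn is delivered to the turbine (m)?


Hn = 432.4 - 22.0 = 410.4000 m


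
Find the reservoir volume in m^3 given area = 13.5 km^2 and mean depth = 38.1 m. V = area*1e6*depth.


V = 13.5 * 1e6 * 38.1 = 5.1435e+08 m^3


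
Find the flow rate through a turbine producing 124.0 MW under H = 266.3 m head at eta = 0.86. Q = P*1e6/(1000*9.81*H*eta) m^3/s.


Q = 124.0 * 1e6 / (1000 * 9.81 * 266.3 * 0.86) = 55.1929 m^3/s


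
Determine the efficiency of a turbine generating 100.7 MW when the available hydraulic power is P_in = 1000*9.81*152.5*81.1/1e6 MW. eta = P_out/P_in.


P_in = 1000 * 9.81 * 152.5 * 81.1 / 1e6 = 121.3276 MW
eta = 100.7 / 121.3276 = 0.8300


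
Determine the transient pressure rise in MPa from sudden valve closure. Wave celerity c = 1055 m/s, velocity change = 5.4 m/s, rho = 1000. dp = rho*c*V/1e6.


dp = 1000 * 1055 * 5.4 / 1e6 = 5.6970 MPa


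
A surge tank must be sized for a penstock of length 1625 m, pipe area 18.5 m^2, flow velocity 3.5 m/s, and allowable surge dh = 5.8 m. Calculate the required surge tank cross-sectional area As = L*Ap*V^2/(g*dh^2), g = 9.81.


As = 1625 * 18.5 * 3.5^2 / (9.81 * 5.8^2) = 1115.9280 m^2
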